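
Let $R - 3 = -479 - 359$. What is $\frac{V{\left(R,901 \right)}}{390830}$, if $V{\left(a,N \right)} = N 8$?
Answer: $\frac{212}{11495} \approx 0.018443$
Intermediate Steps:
$R = -835$ ($R = 3 - 838 = -835$)
$V{\left(a,N \right)} = 8 N$
$\frac{V{\left(R,901 \right)}}{390830} = \frac{8 \cdot 901}{390830} = 7208 \cdot \frac{1}{390830} = \frac{212}{11495}$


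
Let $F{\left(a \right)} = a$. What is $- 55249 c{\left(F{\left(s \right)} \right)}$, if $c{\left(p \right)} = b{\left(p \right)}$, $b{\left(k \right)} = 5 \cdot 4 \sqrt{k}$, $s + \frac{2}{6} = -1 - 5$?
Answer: $- \frac{1104980 i \sqrt{57}}{3} \approx - 2.7808 \cdot 10^{6} i$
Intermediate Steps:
$s = - \frac{19}{3}$ ($s = - \frac{1}{3} - 6 = - \frac{19}{3} \approx -6.3333$)
$b{\left(k \right)} = 20 \sqrt{k}$
$c{\left(p \right)} = 20 \sqrt{p}$
$- 55249 c{\left(F{\left(s \right)} \right)} = - 55249 \cdot 20 \sqrt{- \frac{19}{3}} = - 55249 \cdot 20 \frac{i \sqrt{57}}{3} = - 55249 \frac{20 i \sqrt{57}}{3} = - \frac{1104980 i \sqrt{57}}{3}$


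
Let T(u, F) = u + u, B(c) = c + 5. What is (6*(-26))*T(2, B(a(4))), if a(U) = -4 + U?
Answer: -624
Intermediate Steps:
B(c) = 5 + c
T(u, F) = 2*u
(6*(-26))*T(2, B(a(4))) = (6*(-26))*(2*2) = -156*4 = -624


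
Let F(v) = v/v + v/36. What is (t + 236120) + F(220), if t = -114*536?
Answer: 1575208/9 ≈ 1.7502e+5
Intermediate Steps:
F(v) = 1 + v/36 (F(v) = 1 + v*(1/36) = 1 + v/36)
t = -61104
(t + 236120) + F(220) = (-61104 + 236120) + (1 + (1/36)*220) = 175016 + (1 + 55/9) = 175016 + 64/9 = 1575208/9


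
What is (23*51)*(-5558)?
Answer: -6519534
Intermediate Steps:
(23*51)*(-5558) = 1173*(-5558) = -6519534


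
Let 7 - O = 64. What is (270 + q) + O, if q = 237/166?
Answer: 35595/166 ≈ 214.43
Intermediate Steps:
O = -57 (O = 7 - 1*64 = 7 - 64 = -57)
q = 237/166 (q = 237*(1/166) = 237/166 ≈ 1.4277)
(270 + q) + O = (270 + 237/166) - 57 = 45057/166 - 57 = 35595/166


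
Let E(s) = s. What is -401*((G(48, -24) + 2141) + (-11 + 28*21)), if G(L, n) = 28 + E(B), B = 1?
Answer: -1101547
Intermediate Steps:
G(L, n) = 29 (G(L, n) = 28 + 1 = 29)
-401*((G(48, -24) + 2141) + (-11 + 28*21)) = -401*((29 + 2141) + (-11 + 28*21)) = -401*(2170 + (-11 + 588)) = -401*(2170 + 577) = -401*2747 = -1101547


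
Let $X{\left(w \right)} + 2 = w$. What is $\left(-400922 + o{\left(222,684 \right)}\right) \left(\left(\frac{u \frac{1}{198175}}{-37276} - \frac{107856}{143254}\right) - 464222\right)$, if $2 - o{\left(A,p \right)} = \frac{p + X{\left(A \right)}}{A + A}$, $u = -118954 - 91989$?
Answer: $\frac{5465554944959488760487179647}{29366210988133050} \approx 1.8612 \cdot 10^{11}$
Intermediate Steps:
$u = -210943$ ($u = -118954 - 91989 = -210943$)
$X{\left(w \right)} = -2 + w$
$o{\left(A,p \right)} = 2 - \frac{-2 + A + p}{2 A}$ ($o{\left(A,p \right)} = 2 - \frac{p + \left(-2 + A\right)}{A + A} = 2 - \frac{-2 + A + p}{2 A}$)
$\left(-400922 + o{\left(222,684 \right)}\right) \left(\left(\frac{u \frac{1}{198175}}{-37276} - \frac{107856}{143254}\right) - 464222\right) = \left(-400922 + \frac{2 - 684 + 3 \cdot 222}{2 \cdot 222}\right) \left(\left(\frac{\left(-210943\right) \frac{1}{198175}}{-37276} - \frac{107856}{143254}\right) - 464222\right) = \left(-400922 + \frac{1}{2} \cdot \frac{1}{222} \left(2 - 684 + 666\right)\right) \left(\left(\left(-210943\right) \frac{1}{198175} \left(- \frac{1}{37276}\right) - \frac{53928}{71627}\right) - 464222\right) = \left(-400922 + \frac{1}{2} \cdot \frac{1}{222} \left(-16\right)\right) \left(\left(\left(- \frac{210943}{198175}\right) \left(- \frac{1}{37276}\right) - \frac{53928}{71627}\right) - 464222\right) = \left(-400922 - \frac{4}{111}\right) \left(\left(\frac{210943}{7387171300} - \frac{53928}{71627}\right) - 464222\right) = - \frac{44502346 \left(- \frac{398360264652139}{529120918705100} - 464222\right)}{111} = \left(- \frac{44502346}{111}\right) \left(- \frac{245629969483383584339}{529120918705100}\right) = \frac{5465554944959488760487179647}{29366210988133050}$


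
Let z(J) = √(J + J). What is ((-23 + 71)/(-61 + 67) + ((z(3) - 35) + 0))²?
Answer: (27 - √6)² ≈ 602.73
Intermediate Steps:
z(J) = √2*√J (z(J) = √(2*J) = √2*√J)
((-23 + 71)/(-61 + 67) + ((z(3) - 35) + 0))² = ((-23 + 71)/(-61 + 67) + ((√2*√3 - 35) + 0))² = (48/6 + ((√6 - 35) + 0))² = (48*(⅙) + ((-35 + √6) + 0))² = (8 + (-35 + √6))² = (-27 + √6)²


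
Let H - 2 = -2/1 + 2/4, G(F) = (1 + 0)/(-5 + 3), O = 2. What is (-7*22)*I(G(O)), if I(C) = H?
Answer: -77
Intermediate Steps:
G(F) = -½ (G(F) = 1/(-2) = 1*(-½) = -½)
H = ½ (H = 2 + (-2/1 + 2/4) = 2 + (-2*1 + 2*(¼)) = 2 + (-2 + ½) = 2 - 3/2 = ½ ≈ 0.50000)
I(C) = ½
(-7*22)*I(G(O)) = -7*22*(½) = -154*½ = -77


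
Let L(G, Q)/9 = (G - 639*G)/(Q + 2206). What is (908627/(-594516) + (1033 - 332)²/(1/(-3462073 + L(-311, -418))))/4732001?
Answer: -150659585392972149589/419174295670884 ≈ -3.5942e+5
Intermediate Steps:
L(G, Q) = -5742*G/(2206 + Q) (L(G, Q) = 9*((G - 639*G)/(Q + 2206)) = 9*((-638*G)/(2206 + Q)) = 9*(-638*G/(2206 + Q)) = -5742*G/(2206 + Q))
(908627/(-594516) + (1033 - 332)²/(1/(-3462073 + L(-311, -418))))/4732001 = (908627/(-594516) + (1033 - 332)²/(1/(-3462073 - 5742*(-311)/(2206 - 418))))/4732001 = (908627*(-1/594516) + 701²/(1/(-3462073 - 5742*(-311)/1788)))*(1/4732001) = (-908627/594516 + 491401/(1/(-3462073 - 5742*(-311)*1/1788)))*(1/4732001) = (-908627/594516 + 491401/(1/(-3462073 + 297627/298)))*(1/4732001) = (-908627/594516 + 491401/(1/(-1031400127/298)))*(1/4732001) = (-908627/594516 + 491401/(-298/1031400127))*(1/4732001) = (-908627/594516 + 491401*(-1031400127/298))*(1/4732001) = (-908627/594516 - 506831053807927/298)*(1/4732001) = -150659585392972149589/88582884*1/4732001 = -150659585392972149589/419174295670884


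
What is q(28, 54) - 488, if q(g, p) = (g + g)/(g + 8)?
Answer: -4378/9 ≈ -486.44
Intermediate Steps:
q(g, p) = 2*g/(8 + g) (q(g, p) = (2*g)/(8 + g) = 2*g/(8 + g))
q(28, 54) - 488 = 2*28/(8 + 28) - 488 = 2*28/36 - 488 = 2*28*(1/36) - 488 = 14/9 - 488 = -4378/9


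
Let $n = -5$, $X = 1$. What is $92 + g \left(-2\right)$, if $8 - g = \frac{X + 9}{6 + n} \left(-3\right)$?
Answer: $16$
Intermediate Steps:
$g = 38$ ($g = 8 - \frac{1 + 9}{6 - 5} \left(-3\right) = 8 - \frac{10}{1} \left(-3\right) = 8 - 10 \cdot 1 \left(-3\right) = 8 - 10 \left(-3\right) = 8 - -30 = 8 + 30 = 38$)
$92 + g \left(-2\right) = 92 + 38 \left(-2\right) = 92 - 76 = 16$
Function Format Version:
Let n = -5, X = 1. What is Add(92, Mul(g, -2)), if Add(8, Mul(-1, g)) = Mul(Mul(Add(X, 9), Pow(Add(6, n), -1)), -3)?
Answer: 16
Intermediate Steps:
g = 38 (g = Add(8, Mul(-1, Mul(Mul(Add(1, 9), Pow(Add(6, -5), -1)), -3))) = Add(8, Mul(-1, Mul(Mul(10, Pow(1, -1)), -3))) = Add(8, Mul(-1, Mul(Mul(10, 1), -3))) = Add(8, Mul(-1, Mul(10, -3))) = Add(8, Mul(-1, -30)) = Add(8, 30) = 38)
Add(92, Mul(g, -2)) = Add(92, Mul(38, -2)) = Add(92, -76) = 16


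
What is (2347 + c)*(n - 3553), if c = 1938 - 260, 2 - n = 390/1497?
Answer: -7132617975/499 ≈ -1.4294e+7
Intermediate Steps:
n = 868/499 (n = 2 - 390/1497 = 2 - 1*130/499 = 2 - 130/499 = 868/499 ≈ 1.7395)
c = 1678
(2347 + c)*(n - 3553) = (2347 + 1678)*(868/499 - 3553) = 4025*(-1772079/499) = -7132617975/499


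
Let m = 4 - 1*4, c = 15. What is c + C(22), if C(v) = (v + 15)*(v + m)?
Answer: 829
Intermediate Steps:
m = 0 (m = 4 - 4 = 0)
C(v) = v*(15 + v) (C(v) = (v + 15)*(v + 0) = (15 + v)*v = v*(15 + v))
c + C(22) = 15 + 22*(15 + 22) = 15 + 22*37 = 15 + 814 = 829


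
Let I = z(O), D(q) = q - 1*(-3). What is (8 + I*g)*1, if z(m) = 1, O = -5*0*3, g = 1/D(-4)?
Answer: 7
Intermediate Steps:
D(q) = 3 + q (D(q) = q + 3 = 3 + q)
g = -1 (g = 1/(3 - 4) = 1/(-1) = -1)
O = 0 (O = 0*3 = 0)
I = 1
(8 + I*g)*1 = (8 + 1*(-1))*1 = (8 - 1)*1 = 7*1 = 7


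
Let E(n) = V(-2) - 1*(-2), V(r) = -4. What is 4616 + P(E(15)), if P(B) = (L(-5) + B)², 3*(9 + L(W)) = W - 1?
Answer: 4785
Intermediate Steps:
L(W) = -28/3 + W/3 (L(W) = -9 + (W - 1)/3 = -9 + (-1 + W)/3 = -9 + (-⅓ + W/3) = -28/3 + W/3)
E(n) = -2 (E(n) = -4 - 1*(-2) = -4 + 2 = -2)
P(B) = (-11 + B)² (P(B) = ((-28/3 + (⅓)*(-5)) + B)² = ((-28/3 - 5/3) + B)² = (-11 + B)²)
4616 + P(E(15)) = 4616 + (-11 - 2)² = 4616 + (-13)² = 4616 + 169 = 4785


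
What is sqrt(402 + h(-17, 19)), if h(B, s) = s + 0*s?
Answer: sqrt(421) ≈ 20.518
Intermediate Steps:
h(B, s) = s (h(B, s) = s + 0 = s)
sqrt(402 + h(-17, 19)) = sqrt(402 + 19) = sqrt(421)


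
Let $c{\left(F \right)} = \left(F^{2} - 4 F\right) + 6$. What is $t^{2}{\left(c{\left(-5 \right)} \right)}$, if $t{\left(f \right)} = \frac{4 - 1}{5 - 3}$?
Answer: $\frac{9}{4} \approx 2.25$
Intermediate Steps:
$c{\left(F \right)} = 6 + F^{2} - 4 F$
$t{\left(f \right)} = \frac{3}{2}$
$t^{2}{\left(c{\left(-5 \right)} \right)} = \left(\frac{3}{2}\right)^{2} = \frac{9}{4}$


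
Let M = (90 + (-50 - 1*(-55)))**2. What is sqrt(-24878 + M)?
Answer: I*sqrt(15853) ≈ 125.91*I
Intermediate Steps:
M = 9025 (M = (90 + (-50 + 55))**2 = (90 + 5)**2 = 95**2 = 9025)
sqrt(-24878 + M) = sqrt(-24878 + 9025) = sqrt(-15853) = I*sqrt(15853)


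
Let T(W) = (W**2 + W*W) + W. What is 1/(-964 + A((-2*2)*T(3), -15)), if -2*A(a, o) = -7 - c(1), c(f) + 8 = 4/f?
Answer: -2/1925 ≈ -0.0010390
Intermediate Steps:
c(f) = -8 + 4/f
T(W) = W + 2*W**2 (T(W) = (W**2 + W**2) + W = 2*W**2 + W = W + 2*W**2)
A(a, o) = 3/2 (A(a, o) = -(-7 - (-8 + 4/1))/2 = -(-7 - (-8 + 4*1))/2 = -(-7 - (-8 + 4))/2 = -(-7 - 1*(-4))/2 = -(-7 + 4)/2 = -1/2*(-3) = 3/2)
1/(-964 + A((-2*2)*T(3), -15)) = 1/(-964 + 3/2) = 1/(-1925/2) = -2/1925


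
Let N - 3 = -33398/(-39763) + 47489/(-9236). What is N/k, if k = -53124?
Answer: 25162525/1026833986128 ≈ 2.4505e-5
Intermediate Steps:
N = -478087975/367251068 (N = 3 + (-33398/(-39763) + 47489/(-9236)) = 3 + (-33398*(-1/39763) + 47489*(-1/9236)) = 3 + (33398/39763 - 47489/9236) = 3 - 1579841179/367251068 = -478087975/367251068 ≈ -1.3018)
N/k = -478087975/367251068/(-53124) = -478087975/367251068*(-1/53124) = 25162525/1026833986128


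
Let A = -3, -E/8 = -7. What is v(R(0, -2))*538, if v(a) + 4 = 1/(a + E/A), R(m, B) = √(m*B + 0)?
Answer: -61063/28 ≈ -2180.8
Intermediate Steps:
E = 56 (E = -8*(-7) = 56)
R(m, B) = √(B*m) (R(m, B) = √(B*m + 0) = √(B*m))
v(a) = -4 + 1/(-56/3 + a) (v(a) = -4 + 1/(a + 56/(-3)) = -4 + 1/(a + 56*(-⅓)) = -4 + 1/(a - 56/3) = -4 + 1/(-56/3 + a))
v(R(0, -2))*538 = ((227 - 12*√(-2*0))/(-56 + 3*√(-2*0)))*538 = ((227 - 12*√0)/(-56 + 3*√0))*538 = ((227 - 12*0)/(-56 + 3*0))*538 = ((227 + 0)/(-56 + 0))*538 = (227/(-56))*538 = -1/56*227*538 = -227/56*538 = -61063/28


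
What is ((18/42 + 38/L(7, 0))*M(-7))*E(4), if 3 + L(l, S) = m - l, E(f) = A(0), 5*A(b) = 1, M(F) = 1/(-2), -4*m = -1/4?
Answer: 3779/11130 ≈ 0.33953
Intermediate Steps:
m = 1/16 (m = -(-1)/(4*4) = -¼*(-¼) = 1/16 ≈ 0.062500)
M(F) = -½
A(b) = ⅕ (A(b) = (⅕)*1 = ⅕)
E(f) = ⅕
L(l, S) = -47/16 - l (L(l, S) = -3 + (1/16 - l) = -47/16 - l)
((18/42 + 38/L(7, 0))*M(-7))*E(4) = ((18/42 + 38/(-47/16 - 1*7))*(-½))*(⅕) = ((18*(1/42) + 38/(-47/16 - 7))*(-½))*(⅕) = ((3/7 + 38/(-159/16))*(-½))*(⅕) = ((3/7 + 38*(-16/159))*(-½))*(⅕) = ((3/7 - 608/159)*(-½))*(⅕) = -3779/1113*(-½)*(⅕) = (3779/2226)*(⅕) = 3779/11130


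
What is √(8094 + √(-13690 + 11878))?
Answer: √(8094 + 2*I*√453) ≈ 89.967 + 0.2366*I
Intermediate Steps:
√(8094 + √(-13690 + 11878)) = √(8094 + √(-1812)) = √(8094 + 2*I*√453)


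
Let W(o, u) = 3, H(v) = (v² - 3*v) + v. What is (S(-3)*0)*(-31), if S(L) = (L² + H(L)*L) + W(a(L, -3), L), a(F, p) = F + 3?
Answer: 0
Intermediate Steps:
a(F, p) = 3 + F
H(v) = v² - 2*v
S(L) = 3 + L² + L²*(-2 + L) (S(L) = (L² + (L*(-2 + L))*L) + 3 = (L² + L²*(-2 + L)) + 3 = 3 + L² + L²*(-2 + L))
(S(-3)*0)*(-31) = ((3 + (-3)³ - 1*(-3)²)*0)*(-31) = ((3 - 27 - 1*9)*0)*(-31) = ((3 - 27 - 9)*0)*(-31) = -33*0*(-31) = 0*(-31) = 0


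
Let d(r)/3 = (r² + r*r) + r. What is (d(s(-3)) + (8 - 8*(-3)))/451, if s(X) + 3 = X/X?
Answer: 50/451 ≈ 0.11086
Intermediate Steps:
s(X) = -2 (s(X) = -3 + X/X = -3 + 1 = -2)
d(r) = 3*r + 6*r² (d(r) = 3*((r² + r*r) + r) = 3*((r² + r²) + r) = 3*(2*r² + r) = 3*(r + 2*r²) = 3*r + 6*r²)
(d(s(-3)) + (8 - 8*(-3)))/451 = (3*(-2)*(1 + 2*(-2)) + (8 - 8*(-3)))/451 = (3*(-2)*(1 - 4) + (8 + 24))*(1/451) = (3*(-2)*(-3) + 32)*(1/451) = (18 + 32)*(1/451) = 50*(1/451) = 50/451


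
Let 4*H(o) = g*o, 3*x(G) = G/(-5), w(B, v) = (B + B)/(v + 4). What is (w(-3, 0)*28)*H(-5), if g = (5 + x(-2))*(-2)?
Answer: -539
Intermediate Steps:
w(B, v) = 2*B/(4 + v) (w(B, v) = (2*B)/(4 + v) = 2*B/(4 + v))
x(G) = -G/15 (x(G) = (G/(-5))/3 = (G*(-⅕))/3 = (-G/5)/3 = -G/15)
g = -154/15 (g = (5 - 1/15*(-2))*(-2) = (5 + 2/15)*(-2) = (77/15)*(-2) = -154/15 ≈ -10.267)
H(o) = -77*o/30 (H(o) = (-154*o/15)/4 = -77*o/30)
(w(-3, 0)*28)*H(-5) = ((2*(-3)/(4 + 0))*28)*(-77/30*(-5)) = ((2*(-3)/4)*28)*(77/6) = ((2*(-3)*(¼))*28)*(77/6) = -3/2*28*(77/6) = -42*77/6 = -539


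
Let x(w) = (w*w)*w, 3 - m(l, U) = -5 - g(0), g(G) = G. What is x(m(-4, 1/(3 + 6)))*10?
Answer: 5120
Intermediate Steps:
m(l, U) = 8 (m(l, U) = 3 - (-5 - 1*0) = 3 - (-5 + 0) = 3 - 1*(-5) = 3 + 5 = 8)
x(w) = w³ (x(w) = w²*w = w³)
x(m(-4, 1/(3 + 6)))*10 = 8³*10 = 512*10 = 5120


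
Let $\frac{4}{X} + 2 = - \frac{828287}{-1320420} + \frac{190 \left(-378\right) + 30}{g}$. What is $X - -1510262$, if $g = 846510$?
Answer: $\frac{82013984087087422}{54304573061} \approx 1.5103 \cdot 10^{6}$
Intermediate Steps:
$X = - \frac{149033164560}{54304573061}$ ($X = \frac{4}{-2 + \left(- \frac{828287}{-1320420} + \frac{190 \left(-378\right) + 30}{846510}\right)} = \frac{4}{-2 + \left(\left(-828287\right) \left(- \frac{1}{1320420}\right) + \left(-71820 + 30\right) \frac{1}{846510}\right)} = \frac{4}{-2 + \left(\frac{828287}{1320420} - \frac{2393}{28217}\right)} = \frac{4}{-2 + \frac{20212009219}{37258291140}} = \frac{4}{- \frac{54304573061}{37258291140}} = 4 \left(- \frac{37258291140}{54304573061}\right) = - \frac{149033164560}{54304573061} \approx -2.7444$)
$X - -1510262 = - \frac{149033164560}{54304573061} - -1510262 = - \frac{149033164560}{54304573061} + 1510262 = \frac{82013984087087422}{54304573061}$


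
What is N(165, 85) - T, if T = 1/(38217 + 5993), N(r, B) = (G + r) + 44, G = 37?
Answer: 10875659/44210 ≈ 246.00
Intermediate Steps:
N(r, B) = 81 + r (N(r, B) = (37 + r) + 44 = 81 + r)
T = 1/44210 ≈ 2.2619e-5
N(165, 85) - T = (81 + 165) - 1*1/44210 = 246 - 1/44210 = 10875659/44210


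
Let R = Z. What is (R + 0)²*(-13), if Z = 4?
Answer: -208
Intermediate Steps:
R = 4
(R + 0)²*(-13) = (4 + 0)²*(-13) = 4²*(-13) = 16*(-13) = -208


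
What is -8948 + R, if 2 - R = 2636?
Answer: -11582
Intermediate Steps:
R = -2634 (R = 2 - 1*2636 = 2 - 2636 = -2634)
-8948 + R = -8948 - 2634 = -11582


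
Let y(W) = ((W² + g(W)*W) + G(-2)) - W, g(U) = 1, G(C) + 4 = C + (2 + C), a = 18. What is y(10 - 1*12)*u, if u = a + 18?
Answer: -72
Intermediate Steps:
G(C) = -2 + 2*C (G(C) = -4 + (C + (2 + C)) = -4 + (2 + 2*C) = -2 + 2*C)
y(W) = -6 + W² (y(W) = ((W² + 1*W) + (-2 + 2*(-2))) - W = ((W² + W) + (-2 - 4)) - W = ((W + W²) - 6) - W = (-6 + W + W²) - W = -6 + W²)
u = 36 (u = 18 + 18 = 36)
y(10 - 1*12)*u = (-6 + (10 - 1*12)²)*36 = (-6 + (10 - 12)²)*36 = (-6 + (-2)²)*36 = (-6 + 4)*36 = -2*36 = -72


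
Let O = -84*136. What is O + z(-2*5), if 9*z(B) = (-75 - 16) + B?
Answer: -102917/9 ≈ -11435.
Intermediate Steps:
z(B) = -91/9 + B/9 (z(B) = ((-75 - 16) + B)/9 = (-91 + B)/9 = -91/9 + B/9)
O = -11424
O + z(-2*5) = -11424 + (-91/9 + (-2*5)/9) = -11424 + (-91/9 + (⅑)*(-10)) = -11424 + (-91/9 - 10/9) = -11424 - 101/9 = -102917/9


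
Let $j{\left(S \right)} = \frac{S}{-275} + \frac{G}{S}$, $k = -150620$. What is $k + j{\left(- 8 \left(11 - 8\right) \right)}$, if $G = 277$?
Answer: $- \frac{994167599}{6600} \approx -1.5063 \cdot 10^{5}$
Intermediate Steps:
$j{\left(S \right)} = \frac{277}{S} - \frac{S}{275}$ ($j{\left(S \right)} = \frac{S}{-275} + \frac{277}{S} = S \left(- \frac{1}{275}\right) + \frac{277}{S} = - \frac{S}{275} + \frac{277}{S} = \frac{277}{S} - \frac{S}{275}$)
$k + j{\left(- 8 \left(11 - 8\right) \right)} = -150620 - \left(- 277 \left(- \frac{1}{8 \left(11 - 8\right)}\right) + \frac{1}{275} \left(-8\right) \left(11 - 8\right)\right) = -150620 - \left(\frac{277}{24} + \frac{1}{275} \left(-8\right) 3\right) = -150620 + \left(\frac{277}{-24} - - \frac{24}{275}\right) = -150620 + \left(277 \left(- \frac{1}{24}\right) + \frac{24}{275}\right) = -150620 + \left(- \frac{277}{24} + \frac{24}{275}\right) = -150620 - \frac{75599}{6600} = - \frac{994167599}{6600}$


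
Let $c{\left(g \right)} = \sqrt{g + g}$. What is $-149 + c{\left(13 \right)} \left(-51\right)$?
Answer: $-149 - 51 \sqrt{26} \approx -409.05$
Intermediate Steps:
$c{\left(g \right)} = \sqrt{2} \sqrt{g}$ ($c{\left(g \right)} = \sqrt{2 g} = \sqrt{2} \sqrt{g}$)
$-149 + c{\left(13 \right)} \left(-51\right) = -149 + \sqrt{2} \sqrt{13} \left(-51\right) = -149 + \sqrt{26} \left(-51\right) = -149 - 51 \sqrt{26}$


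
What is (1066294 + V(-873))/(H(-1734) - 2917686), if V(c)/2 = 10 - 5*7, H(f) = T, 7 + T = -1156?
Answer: -1066244/2918849 ≈ -0.36530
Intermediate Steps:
T = -1163 (T = -7 - 1156 = -1163)
H(f) = -1163
V(c) = -50 (V(c) = 2*(10 - 5*7) = 2*(10 - 35) = 2*(-25) = -50)
(1066294 + V(-873))/(H(-1734) - 2917686) = (1066294 - 50)/(-1163 - 2917686) = 1066244/(-2918849) = 1066244*(-1/2918849) = -1066244/2918849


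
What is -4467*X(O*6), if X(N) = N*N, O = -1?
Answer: -160812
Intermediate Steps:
X(N) = N²
-4467*X(O*6) = -4467*(-1*6)² = -4467*(-6)² = -4467*36 = -160812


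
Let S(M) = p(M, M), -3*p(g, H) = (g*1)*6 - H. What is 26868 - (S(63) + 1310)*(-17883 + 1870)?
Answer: 19322533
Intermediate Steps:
p(g, H) = -2*g + H/3 (p(g, H) = -((g*1)*6 - H)/3 = -(g*6 - H)/3 = -(6*g - H)/3 = -(-H + 6*g)/3 = -2*g + H/3)
S(M) = -5*M/3 (S(M) = -2*M + M/3 = -5*M/3)
26868 - (S(63) + 1310)*(-17883 + 1870) = 26868 - (-5/3*63 + 1310)*(-17883 + 1870) = 26868 - (-105 + 1310)*(-16013) = 26868 - 1205*(-16013) = 26868 - 1*(-19295665) = 26868 + 19295665 = 19322533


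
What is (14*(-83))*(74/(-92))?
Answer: 21497/23 ≈ 934.65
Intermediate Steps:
(14*(-83))*(74/(-92)) = -85988*(-1)/92 = -1162*(-37/46) = 21497/23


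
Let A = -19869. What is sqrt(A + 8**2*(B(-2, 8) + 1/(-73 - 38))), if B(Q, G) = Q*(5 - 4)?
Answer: I*sqrt(246390141)/111 ≈ 141.41*I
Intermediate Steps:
B(Q, G) = Q (B(Q, G) = Q*1 = Q)
sqrt(A + 8**2*(B(-2, 8) + 1/(-73 - 38))) = sqrt(-19869 + 8**2*(-2 + 1/(-73 - 38))) = sqrt(-19869 + 64*(-2 + 1/(-111))) = sqrt(-19869 + 64*(-2 - 1/111)) = sqrt(-19869 + 64*(-223/111)) = sqrt(-19869 - 14272/111) = sqrt(-2219731/111) = I*sqrt(246390141)/111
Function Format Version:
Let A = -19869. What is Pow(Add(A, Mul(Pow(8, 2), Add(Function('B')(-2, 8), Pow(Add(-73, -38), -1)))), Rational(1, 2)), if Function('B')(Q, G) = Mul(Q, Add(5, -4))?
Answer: Mul(Rational(1, 111), I, Pow(246390141, Rational(1, 2))) ≈ Mul(141.41, I)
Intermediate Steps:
Function('B')(Q, G) = Q (Function('B')(Q, G) = Mul(Q, 1) = Q)
Pow(Add(A, Mul(Pow(8, 2), Add(Function('B')(-2, 8), Pow(Add(-73, -38), -1)))), Rational(1, 2)) = Pow(Add(-19869, Mul(Pow(8, 2), Add(-2, Pow(Add(-73, -38), -1)))), Rational(1, 2)) = Pow(Add(-19869, Mul(64, Add(-2, Pow(-111, -1)))), Rational(1, 2)) = Pow(Add(-19869, Mul(64, Add(-2, Rational(-1, 111)))), Rational(1, 2)) = Pow(Add(-19869, Mul(64, Rational(-223, 111))), Rational(1, 2)) = Pow(Add(-19869, Rational(-14272, 111)), Rational(1, 2)) = Pow(Rational(-2219731, 111), Rational(1, 2)) = Mul(Rational(1, 111), I, Pow(246390141, Rational(1, 2)))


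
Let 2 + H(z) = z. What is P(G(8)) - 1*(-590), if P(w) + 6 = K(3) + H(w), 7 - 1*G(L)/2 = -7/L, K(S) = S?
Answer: 2403/4 ≈ 600.75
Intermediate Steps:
G(L) = 14 + 14/L (G(L) = 14 - (-14)/L = 14 + 14/L)
H(z) = -2 + z
P(w) = -5 + w (P(w) = -6 + (3 + (-2 + w)) = -6 + (1 + w) = -5 + w)
P(G(8)) - 1*(-590) = (-5 + (14 + 14/8)) - 1*(-590) = (-5 + (14 + 14*(⅛))) + 590 = (-5 + (14 + 7/4)) + 590 = (-5 + 63/4) + 590 = 43/4 + 590 = 2403/4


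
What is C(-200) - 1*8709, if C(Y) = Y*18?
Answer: -12309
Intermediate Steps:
C(Y) = 18*Y
C(-200) - 1*8709 = 18*(-200) - 1*8709 = -3600 - 8709 = -12309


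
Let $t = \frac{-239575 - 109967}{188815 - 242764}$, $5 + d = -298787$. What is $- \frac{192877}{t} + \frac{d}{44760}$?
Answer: $- \frac{6470216285177}{217298610} \approx -29776.0$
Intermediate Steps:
$d = -298792$ ($d = -5 - 298787 = -298792$)
$t = \frac{116514}{17983}$ ($t = - \frac{349542}{-53949} = \left(-349542\right) \left(- \frac{1}{53949}\right) = \frac{116514}{17983} \approx 6.4791$)
$- \frac{192877}{t} + \frac{d}{44760} = - \frac{192877}{\frac{116514}{17983}} - \frac{298792}{44760} = \left(-192877\right) \frac{17983}{116514} - \frac{37349}{5595} = - \frac{3468507091}{116514} - \frac{37349}{5595} = - \frac{6470216285177}{217298610}$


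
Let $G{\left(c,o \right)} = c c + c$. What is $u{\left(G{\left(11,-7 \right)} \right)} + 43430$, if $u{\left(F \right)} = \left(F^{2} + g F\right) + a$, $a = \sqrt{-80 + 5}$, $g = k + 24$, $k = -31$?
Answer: $59930 + 5 i \sqrt{3} \approx 59930.0 + 8.6602 i$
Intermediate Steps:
$g = -7$ ($g = -31 + 24 = -7$)
$G{\left(c,o \right)} = c + c^{2}$ ($G{\left(c,o \right)} = c^{2} + c = c + c^{2}$)
$a = 5 i \sqrt{3}$ ($a = \sqrt{-75} = 5 i \sqrt{3} \approx 8.6602 i$)
$u{\left(F \right)} = F^{2} - 7 F + 5 i \sqrt{3}$ ($u{\left(F \right)} = \left(F^{2} - 7 F\right) + 5 i \sqrt{3} = F^{2} - 7 F + 5 i \sqrt{3}$)
$u{\left(G{\left(11,-7 \right)} \right)} + 43430 = \left(\left(11 \left(1 + 11\right)\right)^{2} - 7 \cdot 11 \left(1 + 11\right) + 5 i \sqrt{3}\right) + 43430 = \left(\left(11 \cdot 12\right)^{2} - 7 \cdot 11 \cdot 12 + 5 i \sqrt{3}\right) + 43430 = \left(132^{2} - 924 + 5 i \sqrt{3}\right) + 43430 = \left(17424 - 924 + 5 i \sqrt{3}\right) + 43430 = \left(16500 + 5 i \sqrt{3}\right) + 43430 = 59930 + 5 i \sqrt{3}$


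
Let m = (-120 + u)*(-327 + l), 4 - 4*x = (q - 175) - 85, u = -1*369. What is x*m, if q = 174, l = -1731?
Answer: 22643145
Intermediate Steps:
u = -369
x = 45/2 (x = 1 - ((174 - 175) - 85)/4 = 1 - (-1 - 85)/4 = 1 - 1/4*(-86) = 1 + 43/2 = 45/2 ≈ 22.500)
m = 1006362 (m = (-120 - 369)*(-327 - 1731) = -489*(-2058) = 1006362)
x*m = (45/2)*1006362 = 22643145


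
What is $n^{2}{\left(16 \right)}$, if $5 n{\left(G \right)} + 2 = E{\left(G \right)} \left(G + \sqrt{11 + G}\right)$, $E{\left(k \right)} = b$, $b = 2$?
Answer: $\frac{1008}{25} + \frac{72 \sqrt{3}}{5} \approx 65.261$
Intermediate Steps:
$E{\left(k \right)} = 2$
$n{\left(G \right)} = - \frac{2}{5} + \frac{2 G}{5} + \frac{2 \sqrt{11 + G}}{5}$ ($n{\left(G \right)} = - \frac{2}{5} + \frac{2 \left(G + \sqrt{11 + G}\right)}{5} = - \frac{2}{5} + \frac{2 G + 2 \sqrt{11 + G}}{5} = - \frac{2}{5} + \left(\frac{2 G}{5} + \frac{2 \sqrt{11 + G}}{5}\right) = - \frac{2}{5} + \frac{2 G}{5} + \frac{2 \sqrt{11 + G}}{5}$)
$n^{2}{\left(16 \right)} = \left(- \frac{2}{5} + \frac{2}{5} \cdot 16 + \frac{2 \sqrt{11 + 16}}{5}\right)^{2} = \left(- \frac{2}{5} + \frac{32}{5} + \frac{2 \sqrt{27}}{5}\right)^{2} = \left(- \frac{2}{5} + \frac{32}{5} + \frac{2 \cdot 3 \sqrt{3}}{5}\right)^{2} = \left(- \frac{2}{5} + \frac{32}{5} + \frac{6 \sqrt{3}}{5}\right)^{2} = \left(6 + \frac{6 \sqrt{3}}{5}\right)^{2}$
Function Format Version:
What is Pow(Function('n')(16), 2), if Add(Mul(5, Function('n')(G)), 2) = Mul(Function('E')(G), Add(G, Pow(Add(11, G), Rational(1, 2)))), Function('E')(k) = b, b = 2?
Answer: Add(Rational(1008, 25), Mul(Rational(72, 5), Pow(3, Rational(1, 2)))) ≈ 65.261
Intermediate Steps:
Function('E')(k) = 2
Function('n')(G) = Add(Rational(-2, 5), Mul(Rational(2, 5), G), Mul(Rational(2, 5), Pow(Add(11, G), Rational(1, 2)))) (Function('n')(G) = Add(Rational(-2, 5), Mul(Rational(1, 5), Mul(2, Add(G, Pow(Add(11, G), Rational(1, 2)))))) = Add(Rational(-2, 5), Mul(Rational(1, 5), Add(Mul(2, G), Mul(2, Pow(Add(11, G), Rational(1, 2)))))) = Add(Rational(-2, 5), Add(Mul(Rational(2, 5), G), Mul(Rational(2, 5), Pow(Add(11, G), Rational(1, 2))))) = Add(Rational(-2, 5), Mul(Rational(2, 5), G), Mul(Rational(2, 5), Pow(Add(11, G), Rational(1, 2)))))
Pow(Function('n')(16), 2) = Pow(Add(Rational(-2, 5), Mul(Rational(2, 5), 16), Mul(Rational(2, 5), Pow(Add(11, 16), Rational(1, 2)))), 2) = Pow(Add(Rational(-2, 5), Rational(32, 5), Mul(Rational(2, 5), Pow(27, Rational(1, 2)))), 2) = Pow(Add(Rational(-2, 5), Rational(32, 5), Mul(Rational(2, 5), Mul(3, Pow(3, Rational(1, 2))))), 2) = Pow(Add(Rational(-2, 5), Rational(32, 5), Mul(Rational(6, 5), Pow(3, Rational(1, 2)))), 2) = Pow(Add(6, Mul(Rational(6, 5), Pow(3, Rational(1, 2)))), 2)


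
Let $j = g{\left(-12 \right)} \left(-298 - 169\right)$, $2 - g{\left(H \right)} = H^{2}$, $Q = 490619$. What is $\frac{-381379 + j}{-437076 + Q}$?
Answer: $- \frac{315065}{53543} \approx -5.8843$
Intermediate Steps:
$g{\left(H \right)} = 2 - H^{2}$
$j = 66314$ ($j = \left(2 - \left(-12\right)^{2}\right) \left(-298 - 169\right) = \left(2 - 144\right) \left(-467\right) = \left(-142\right) \left(-467\right) = 66314$)
$\frac{-381379 + j}{-437076 + Q} = \frac{-381379 + 66314}{-437076 + 490619} = - \frac{315065}{53543}$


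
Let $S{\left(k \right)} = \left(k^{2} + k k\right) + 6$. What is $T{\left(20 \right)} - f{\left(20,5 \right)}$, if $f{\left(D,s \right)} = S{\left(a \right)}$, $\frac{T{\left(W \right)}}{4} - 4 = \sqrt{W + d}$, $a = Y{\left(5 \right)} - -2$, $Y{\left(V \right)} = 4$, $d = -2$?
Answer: $-62 + 12 \sqrt{2} \approx -45.029$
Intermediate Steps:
$a = 6$ ($a = 4 - -2 = 4 + 2 = 6$)
$T{\left(W \right)} = 16 + 4 \sqrt{-2 + W}$ ($T{\left(W \right)} = 16 + 4 \sqrt{W - 2} = 16 + 4 \sqrt{-2 + W}$)
$S{\left(k \right)} = 6 + 2 k^{2}$ ($S{\left(k \right)} = \left(k^{2} + k^{2}\right) + 6 = 2 k^{2} + 6 = 6 + 2 k^{2}$)
$f{\left(D,s \right)} = 78$ ($f{\left(D,s \right)} = 6 + 2 \cdot 6^{2} = 6 + 2 \cdot 36 = 6 + 72 = 78$)
$T{\left(20 \right)} - f{\left(20,5 \right)} = \left(16 + 4 \sqrt{-2 + 20}\right) - 78 = \left(16 + 4 \sqrt{18}\right) - 78 = \left(16 + 4 \cdot 3 \sqrt{2}\right) - 78 = \left(16 + 12 \sqrt{2}\right) - 78 = -62 + 12 \sqrt{2}$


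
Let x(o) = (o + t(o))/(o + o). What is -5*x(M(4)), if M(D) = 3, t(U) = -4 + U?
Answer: -5/3 ≈ -1.6667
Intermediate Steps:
x(o) = (-4 + 2*o)/(2*o) (x(o) = (o + (-4 + o))/(o + o) = (-4 + 2*o)/((2*o)) = (-4 + 2*o)*(1/(2*o)) = (-4 + 2*o)/(2*o))
-5*x(M(4)) = -5*(-2 + 3)/3 = -5/3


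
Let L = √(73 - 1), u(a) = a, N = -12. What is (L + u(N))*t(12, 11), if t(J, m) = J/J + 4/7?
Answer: -132/7 + 66*√2/7 ≈ -5.5231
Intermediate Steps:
t(J, m) = 11/7 (t(J, m) = 1 + 4*(⅐) = 1 + 4/7 = 11/7)
L = 6*√2 (L = √72 = 6*√2 ≈ 8.4853)
(L + u(N))*t(12, 11) = (6*√2 - 12)*(11/7) = (-12 + 6*√2)*(11/7) = -132/7 + 66*√2/7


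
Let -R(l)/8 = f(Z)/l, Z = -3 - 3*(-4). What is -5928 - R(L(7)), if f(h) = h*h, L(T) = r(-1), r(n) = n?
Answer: -6576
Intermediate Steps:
Z = 9 (Z = -3 + 12 = 9)
L(T) = -1
f(h) = h²
R(l) = -648/l (R(l) = -8*9²/l = -648/l)
-5928 - R(L(7)) = -5928 - (-648)/(-1) = -5928 - (-648)*(-1) = -5928 - 1*648 = -5928 - 648 = -6576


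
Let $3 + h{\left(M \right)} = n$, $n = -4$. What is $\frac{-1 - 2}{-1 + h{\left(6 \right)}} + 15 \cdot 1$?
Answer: $\frac{123}{8} \approx 15.375$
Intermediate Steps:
$h{\left(M \right)} = -7$ ($h{\left(M \right)} = -3 - 4 = -7$)
$\frac{-1 - 2}{-1 + h{\left(6 \right)}} + 15 \cdot 1 = \frac{-1 - 2}{-1 - 7} + 15 \cdot 1 = - \frac{3}{-8} + 15 = \left(-3\right) \left(- \frac{1}{8}\right) + 15 = \frac{3}{8} + 15 = \frac{123}{8}$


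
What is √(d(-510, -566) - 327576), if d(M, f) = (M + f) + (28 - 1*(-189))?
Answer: I*√328435 ≈ 573.09*I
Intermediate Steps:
d(M, f) = 217 + M + f (d(M, f) = (M + f) + (28 + 189) = (M + f) + 217 = 217 + M + f)
√(d(-510, -566) - 327576) = √((217 - 510 - 566) - 327576) = √(-859 - 327576) = √(-328435) = I*√328435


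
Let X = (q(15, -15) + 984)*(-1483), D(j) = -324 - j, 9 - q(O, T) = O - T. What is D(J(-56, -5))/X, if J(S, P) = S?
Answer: 268/1428129 ≈ 0.00018766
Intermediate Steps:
q(O, T) = 9 + T - O (q(O, T) = 9 - (O - T) = 9 + (T - O) = 9 + T - O)
X = -1428129 (X = ((9 - 15 - 1*15) + 984)*(-1483) = ((9 - 15 - 15) + 984)*(-1483) = (-21 + 984)*(-1483) = 963*(-1483) = -1428129)
D(J(-56, -5))/X = (-324 - 1*(-56))/(-1428129) = (-324 + 56)*(-1/1428129) = -268*(-1/1428129) = 268/1428129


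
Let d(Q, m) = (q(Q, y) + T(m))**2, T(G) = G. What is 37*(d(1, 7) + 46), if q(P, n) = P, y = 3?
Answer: 4070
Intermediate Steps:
d(Q, m) = (Q + m)**2
37*(d(1, 7) + 46) = 37*((1 + 7)**2 + 46) = 37*(8**2 + 46) = 37*(64 + 46) = 37*110 = 4070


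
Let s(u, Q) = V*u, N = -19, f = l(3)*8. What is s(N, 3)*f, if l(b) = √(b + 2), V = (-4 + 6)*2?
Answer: -608*√5 ≈ -1359.5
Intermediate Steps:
V = 4 (V = 2*2 = 4)
l(b) = √(2 + b)
f = 8*√5 (f = √(2 + 3)*8 = √5*8 = 8*√5 ≈ 17.889)
s(u, Q) = 4*u
s(N, 3)*f = (4*(-19))*(8*√5) = -608*√5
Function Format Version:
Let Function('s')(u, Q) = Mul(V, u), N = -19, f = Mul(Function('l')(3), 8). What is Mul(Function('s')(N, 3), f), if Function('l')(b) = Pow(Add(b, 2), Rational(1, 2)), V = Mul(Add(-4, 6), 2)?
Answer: Mul(-608, Pow(5, Rational(1, 2))) ≈ -1359.5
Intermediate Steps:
V = 4 (V = Mul(2, 2) = 4)
Function('l')(b) = Pow(Add(2, b), Rational(1, 2))
f = Mul(8, Pow(5, Rational(1, 2))) (f = Mul(Pow(Add(2, 3), Rational(1, 2)), 8) = Mul(Pow(5, Rational(1, 2)), 8) = Mul(8, Pow(5, Rational(1, 2))) ≈ 17.889)
Function('s')(u, Q) = Mul(4, u)
Mul(Function('s')(N, 3), f) = Mul(Mul(4, -19), Mul(8, Pow(5, Rational(1, 2)))) = Mul(-76, Mul(8, Pow(5, Rational(1, 2)))) = Mul(-608, Pow(5, Rational(1, 2)))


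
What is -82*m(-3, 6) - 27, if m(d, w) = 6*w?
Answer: -2979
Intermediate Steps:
-82*m(-3, 6) - 27 = -492*6 - 27 = -82*36 - 27 = -2952 - 27 = -2979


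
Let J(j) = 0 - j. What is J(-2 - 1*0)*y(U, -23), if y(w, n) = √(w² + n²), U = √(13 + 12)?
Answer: 2*√554 ≈ 47.074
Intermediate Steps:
U = 5 (U = √25 = 5)
J(j) = -j
y(w, n) = √(n² + w²)
J(-2 - 1*0)*y(U, -23) = (-(-2 - 1*0))*√((-23)² + 5²) = (-(-2 + 0))*√(529 + 25) = (-1*(-2))*√554 = 2*√554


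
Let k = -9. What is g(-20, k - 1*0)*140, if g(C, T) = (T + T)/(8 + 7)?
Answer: -168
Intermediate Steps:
g(C, T) = 2*T/15 (g(C, T) = (2*T)/15 = (2*T)*(1/15) = 2*T/15)
g(-20, k - 1*0)*140 = (2*(-9 - 1*0)/15)*140 = (2*(-9 + 0)/15)*140 = ((2/15)*(-9))*140 = -6/5*140 = -168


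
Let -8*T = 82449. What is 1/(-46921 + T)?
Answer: -8/457817 ≈ -1.7474e-5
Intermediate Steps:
T = -82449/8 (T = -⅛*82449 = -82449/8 ≈ -10306.)
1/(-46921 + T) = 1/(-46921 - 82449/8) = 1/(-457817/8) = -8/457817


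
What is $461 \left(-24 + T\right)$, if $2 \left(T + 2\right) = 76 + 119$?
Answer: $\frac{65923}{2} \approx 32962.0$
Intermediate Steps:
$T = \frac{191}{2}$ ($T = -2 + \frac{76 + 119}{2} = -2 + \frac{1}{2} \cdot 195 = -2 + \frac{195}{2} = \frac{191}{2} \approx 95.5$)
$461 \left(-24 + T\right) = 461 \left(-24 + \frac{191}{2}\right) = 461 \cdot \frac{143}{2} = \frac{65923}{2}$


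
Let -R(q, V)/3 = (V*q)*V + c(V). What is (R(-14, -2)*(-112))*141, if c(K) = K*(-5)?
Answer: -2179296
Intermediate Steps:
c(K) = -5*K
R(q, V) = 15*V - 3*q*V² (R(q, V) = -3*((V*q)*V - 5*V) = -3*(q*V² - 5*V) = -3*(-5*V + q*V²) = 15*V - 3*q*V²)
(R(-14, -2)*(-112))*141 = ((3*(-2)*(5 - 1*(-2)*(-14)))*(-112))*141 = ((3*(-2)*(5 - 28))*(-112))*141 = ((3*(-2)*(-23))*(-112))*141 = (138*(-112))*141 = -15456*141 = -2179296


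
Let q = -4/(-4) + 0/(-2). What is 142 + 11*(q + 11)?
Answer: 274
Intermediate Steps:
q = 1 (q = -4*(-1/4) + 0*(-1/2) = 1 + 0 = 1)
142 + 11*(q + 11) = 142 + 11*(1 + 11) = 142 + 11*12 = 142 + 132 = 274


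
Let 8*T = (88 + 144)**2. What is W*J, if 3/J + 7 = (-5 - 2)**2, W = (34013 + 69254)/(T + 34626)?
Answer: 103267/578956 ≈ 0.17837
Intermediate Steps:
T = 6728 (T = (88 + 144)**2/8 = (1/8)*232**2 = (1/8)*53824 = 6728)
W = 103267/41354 (W = (34013 + 69254)/(6728 + 34626) = 103267/41354 ≈ 2.4971)
J = 1/14 (J = 3/(-7 + (-5 - 2)**2) = 3/(-7 + (-7)**2) = 3/(-7 + 49) = 3/42 = 3*(1/42) = 1/14 ≈ 0.071429)
W*J = (103267/41354)*(1/14) = 103267/578956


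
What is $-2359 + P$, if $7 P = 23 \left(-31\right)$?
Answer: $- \frac{17226}{7} \approx -2460.9$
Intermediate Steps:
$P = - \frac{713}{7}$ ($P = \frac{23 \left(-31\right)}{7} = \frac{1}{7} \left(-713\right) = - \frac{713}{7} \approx -101.86$)
$-2359 + P = -2359 - \frac{713}{7} = - \frac{17226}{7}$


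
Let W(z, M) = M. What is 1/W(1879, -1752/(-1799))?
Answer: 1799/1752 ≈ 1.0268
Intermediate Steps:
1/W(1879, -1752/(-1799)) = 1/(-1752/(-1799)) = 1/(-1752*(-1/1799)) = 1/(1752/1799) = 1799/1752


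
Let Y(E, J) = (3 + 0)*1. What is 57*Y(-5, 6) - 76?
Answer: 95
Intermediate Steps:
Y(E, J) = 3 (Y(E, J) = 3*1 = 3)
57*Y(-5, 6) - 76 = 57*3 - 76 = 171 - 76 = 95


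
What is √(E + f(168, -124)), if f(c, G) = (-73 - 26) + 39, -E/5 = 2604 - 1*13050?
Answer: √52170 ≈ 228.41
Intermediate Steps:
E = 52230 (E = -5*(2604 - 1*13050) = -5*(2604 - 13050) = -5*(-10446) = 52230)
f(c, G) = -60 (f(c, G) = -99 + 39 = -60)
√(E + f(168, -124)) = √(52230 - 60) = √52170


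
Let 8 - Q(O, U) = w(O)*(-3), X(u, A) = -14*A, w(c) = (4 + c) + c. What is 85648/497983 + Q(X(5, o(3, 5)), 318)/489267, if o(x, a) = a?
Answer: 41705546816/243646648461 ≈ 0.17117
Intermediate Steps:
w(c) = 4 + 2*c
Q(O, U) = 20 + 6*O (Q(O, U) = 8 - (4 + 2*O)*(-3) = 8 - (-12 - 6*O) = 8 + (12 + 6*O) = 20 + 6*O)
85648/497983 + Q(X(5, o(3, 5)), 318)/489267 = 85648/497983 + (20 + 6*(-14*5))/489267 = 85648*(1/497983) + (20 + 6*(-70))*(1/489267) = 85648/497983 + (20 - 420)*(1/489267) = 85648/497983 - 400*1/489267 = 85648/497983 - 400/489267 = 41705546816/243646648461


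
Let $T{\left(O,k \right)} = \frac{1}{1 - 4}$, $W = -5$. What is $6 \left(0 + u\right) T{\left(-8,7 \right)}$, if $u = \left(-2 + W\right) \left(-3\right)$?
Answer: $-42$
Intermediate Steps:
$T{\left(O,k \right)} = - \frac{1}{3}$ ($T{\left(O,k \right)} = \frac{1}{-3} = - \frac{1}{3}$)
$u = 21$ ($u = \left(-2 - 5\right) \left(-3\right) = \left(-7\right) \left(-3\right) = 21$)
$6 \left(0 + u\right) T{\left(-8,7 \right)} = 6 \left(0 + 21\right) \left(- \frac{1}{3}\right) = 6 \cdot 21 \left(- \frac{1}{3}\right) = 126 \left(- \frac{1}{3}\right) = -42$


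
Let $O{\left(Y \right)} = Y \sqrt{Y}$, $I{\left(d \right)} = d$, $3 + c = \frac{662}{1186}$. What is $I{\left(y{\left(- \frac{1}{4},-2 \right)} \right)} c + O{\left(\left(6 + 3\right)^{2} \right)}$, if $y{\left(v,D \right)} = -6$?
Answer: $\frac{440985}{593} \approx 743.65$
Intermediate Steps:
$c = - \frac{1448}{593}$ ($c = -3 + \frac{662}{1186} = -3 + 662 \cdot \frac{1}{1186} = -3 + \frac{331}{593} = - \frac{1448}{593} \approx -2.4418$)
$O{\left(Y \right)} = Y^{\frac{3}{2}}$
$I{\left(y{\left(- \frac{1}{4},-2 \right)} \right)} c + O{\left(\left(6 + 3\right)^{2} \right)} = \left(-6\right) \left(- \frac{1448}{593}\right) + \left(\left(6 + 3\right)^{2}\right)^{\frac{3}{2}} = \frac{8688}{593} + \left(9^{2}\right)^{\frac{3}{2}} = \frac{8688}{593} + 81^{\frac{3}{2}} = \frac{8688}{593} + 729 = \frac{440985}{593}$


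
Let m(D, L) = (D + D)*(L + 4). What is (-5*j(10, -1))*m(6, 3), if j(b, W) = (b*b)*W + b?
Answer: 37800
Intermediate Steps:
m(D, L) = 2*D*(4 + L) (m(D, L) = (2*D)*(4 + L) = 2*D*(4 + L))
j(b, W) = b + W*b**2 (j(b, W) = b**2*W + b = W*b**2 + b = b + W*b**2)
(-5*j(10, -1))*m(6, 3) = (-50*(1 - 1*10))*(2*6*(4 + 3)) = (-50*(1 - 10))*(2*6*7) = -50*(-9)*84 = -5*(-90)*84 = 450*84 = 37800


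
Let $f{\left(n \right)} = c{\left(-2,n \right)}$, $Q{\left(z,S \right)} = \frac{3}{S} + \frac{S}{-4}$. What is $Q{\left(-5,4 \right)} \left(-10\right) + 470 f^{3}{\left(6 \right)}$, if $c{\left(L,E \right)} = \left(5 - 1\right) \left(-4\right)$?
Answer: $- \frac{3850235}{2} \approx -1.9251 \cdot 10^{6}$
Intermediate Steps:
$Q{\left(z,S \right)} = \frac{3}{S} - \frac{S}{4}$ ($Q{\left(z,S \right)} = \frac{3}{S} + S \left(- \frac{1}{4}\right) = \frac{3}{S} - \frac{S}{4}$)
$c{\left(L,E \right)} = -16$ ($c{\left(L,E \right)} = 4 \left(-4\right) = -16$)
$f{\left(n \right)} = -16$
$Q{\left(-5,4 \right)} \left(-10\right) + 470 f^{3}{\left(6 \right)} = \left(\frac{3}{4} - 1\right) \left(-10\right) + 470 \left(-16\right)^{3} = \left(3 \cdot \frac{1}{4} - 1\right) \left(-10\right) + 470 \left(-4096\right) = \left(\frac{3}{4} - 1\right) \left(-10\right) - 1925120 = \left(- \frac{1}{4}\right) \left(-10\right) - 1925120 = \frac{5}{2} - 1925120 = - \frac{3850235}{2}$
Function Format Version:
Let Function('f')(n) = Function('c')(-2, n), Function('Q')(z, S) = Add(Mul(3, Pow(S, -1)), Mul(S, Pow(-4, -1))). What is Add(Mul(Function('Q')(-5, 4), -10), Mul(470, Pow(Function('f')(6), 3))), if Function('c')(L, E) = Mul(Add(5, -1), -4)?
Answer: Rational(-3850235, 2) ≈ -1.9251e+6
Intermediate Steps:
Function('Q')(z, S) = Add(Mul(3, Pow(S, -1)), Mul(Rational(-1, 4), S)) (Function('Q')(z, S) = Add(Mul(3, Pow(S, -1)), Mul(S, Rational(-1, 4))) = Add(Mul(3, Pow(S, -1)), Mul(Rational(-1, 4), S)))
Function('c')(L, E) = -16 (Function('c')(L, E) = Mul(4, -4) = -16)
Function('f')(n) = -16
Add(Mul(Function('Q')(-5, 4), -10), Mul(470, Pow(Function('f')(6), 3))) = Add(Mul(Add(Mul(3, Pow(4, -1)), Mul(Rational(-1, 4), 4)), -10), Mul(470, Pow(-16, 3))) = Add(Mul(Add(Mul(3, Rational(1, 4)), -1), -10), Mul(470, -4096)) = Add(Mul(Add(Rational(3, 4), -1), -10), -1925120) = Add(Mul(Rational(-1, 4), -10), -1925120) = Add(Rational(5, 2), -1925120) = Rational(-3850235, 2)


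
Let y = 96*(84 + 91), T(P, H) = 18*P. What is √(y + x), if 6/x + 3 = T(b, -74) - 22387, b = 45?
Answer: 3*√217324983070/10790 ≈ 129.61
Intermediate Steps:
x = -3/10790 (x = 6/(-3 + (18*45 - 22387)) = 6/(-3 + (810 - 22387)) = 6/(-3 - 21577) = 6/(-21580) = 6*(-1/21580) = -3/10790 ≈ -0.00027804)
y = 16800 (y = 96*175 = 16800)
√(y + x) = √(16800 - 3/10790) = √(181271997/10790) = 3*√217324983070/10790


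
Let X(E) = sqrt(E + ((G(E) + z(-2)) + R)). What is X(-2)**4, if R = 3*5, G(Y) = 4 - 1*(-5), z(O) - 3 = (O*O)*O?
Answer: 289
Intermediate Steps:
z(O) = 3 + O**3 (z(O) = 3 + (O*O)*O = 3 + O**2*O = 3 + O**3)
G(Y) = 9 (G(Y) = 4 + 5 = 9)
R = 15
X(E) = sqrt(19 + E) (X(E) = sqrt(E + ((9 + (3 + (-2)**3)) + 15)) = sqrt(E + ((9 + (3 - 8)) + 15)) = sqrt(E + ((9 - 5) + 15)) = sqrt(E + (4 + 15)) = sqrt(E + 19) = sqrt(19 + E))
X(-2)**4 = (sqrt(19 - 2))**4 = (sqrt(17))**4 = 289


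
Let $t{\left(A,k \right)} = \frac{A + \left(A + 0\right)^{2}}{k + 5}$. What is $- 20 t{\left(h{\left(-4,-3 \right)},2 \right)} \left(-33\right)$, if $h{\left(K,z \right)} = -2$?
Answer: $\frac{1320}{7} \approx 188.57$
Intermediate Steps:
$t{\left(A,k \right)} = \frac{A + A^{2}}{5 + k}$
$- 20 t{\left(h{\left(-4,-3 \right)},2 \right)} \left(-33\right) = - 20 \left(- \frac{2 \left(1 - 2\right)}{5 + 2}\right) \left(-33\right) = - 20 \left(\left(-2\right) \frac{1}{7} \left(-1\right)\right) \left(-33\right) = \left(-20\right) \frac{2}{7} \left(-33\right) = \left(- \frac{40}{7}\right) \left(-33\right) = \frac{1320}{7}$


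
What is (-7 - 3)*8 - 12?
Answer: -92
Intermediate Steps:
(-7 - 3)*8 - 12 = -10*8 - 12 = -80 - 12 = -92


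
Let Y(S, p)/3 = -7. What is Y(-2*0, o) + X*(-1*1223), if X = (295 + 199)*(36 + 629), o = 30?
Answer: -401767751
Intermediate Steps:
Y(S, p) = -21 (Y(S, p) = 3*(-7) = -21)
X = 328510 (X = 494*665 = 328510)
Y(-2*0, o) + X*(-1*1223) = -21 + 328510*(-1*1223) = -21 + 328510*(-1223) = -21 - 401767730 = -401767751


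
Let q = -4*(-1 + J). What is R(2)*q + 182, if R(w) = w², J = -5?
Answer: 278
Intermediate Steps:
q = 24 (q = -4*(-1 - 5) = -4*(-6) = 24)
R(2)*q + 182 = 2²*24 + 182 = 4*24 + 182 = 96 + 182 = 278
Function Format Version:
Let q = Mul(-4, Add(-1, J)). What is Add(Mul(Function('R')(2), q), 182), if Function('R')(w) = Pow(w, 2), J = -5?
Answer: 278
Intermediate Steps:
q = 24 (q = Mul(-4, Add(-1, -5)) = Mul(-4, -6) = 24)
Add(Mul(Function('R')(2), q), 182) = Add(Mul(Pow(2, 2), 24), 182) = Add(Mul(4, 24), 182) = Add(96, 182) = 278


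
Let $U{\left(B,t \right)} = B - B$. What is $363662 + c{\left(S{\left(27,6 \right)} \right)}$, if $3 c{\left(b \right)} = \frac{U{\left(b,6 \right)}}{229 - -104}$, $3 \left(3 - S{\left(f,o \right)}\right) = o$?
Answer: $363662$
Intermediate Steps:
$S{\left(f,o \right)} = 3 - \frac{o}{3}$
$U{\left(B,t \right)} = 0$
$c{\left(b \right)} = 0$ ($c{\left(b \right)} = \frac{0 \frac{1}{229 - -104}}{3} = \frac{0 \frac{1}{229 + 104}}{3} = \frac{0 \cdot \frac{1}{333}}{3} = \frac{1}{3} \cdot 0 = 0$)
$363662 + c{\left(S{\left(27,6 \right)} \right)} = 363662 + 0 = 363662$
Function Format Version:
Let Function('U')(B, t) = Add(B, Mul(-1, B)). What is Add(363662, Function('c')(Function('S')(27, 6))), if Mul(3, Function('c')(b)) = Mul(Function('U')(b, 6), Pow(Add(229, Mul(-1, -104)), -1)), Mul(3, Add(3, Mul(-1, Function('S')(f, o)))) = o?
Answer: 363662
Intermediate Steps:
Function('S')(f, o) = Add(3, Mul(Rational(-1, 3), o))
Function('U')(B, t) = 0
Function('c')(b) = 0 (Function('c')(b) = Mul(Rational(1, 3), Mul(0, Pow(Add(229, Mul(-1, -104)), -1))) = Mul(Rational(1, 3), Mul(0, Pow(Add(229, 104), -1))) = Mul(Rational(1, 3), Mul(0, Pow(333, -1))) = Mul(Rational(1, 3), Mul(0, Rational(1, 333))) = Mul(Rational(1, 3), 0) = 0)
Add(363662, Function('c')(Function('S')(27, 6))) = Add(363662, 0) = 363662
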